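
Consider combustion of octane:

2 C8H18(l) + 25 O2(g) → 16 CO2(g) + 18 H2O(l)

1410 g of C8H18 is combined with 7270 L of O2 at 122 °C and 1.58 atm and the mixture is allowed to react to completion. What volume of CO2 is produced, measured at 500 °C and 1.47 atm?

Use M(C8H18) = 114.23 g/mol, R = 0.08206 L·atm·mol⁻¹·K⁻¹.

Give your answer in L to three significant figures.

n(C8H18) = 1410 / 114.23 = 12.34 mol
n(O2) = PV/RT = (1.58 × 7270) / (0.08206 × 395.15) = 354.2 mol
For 12.34 mol C8H18, stoichiometry requires (25/2) × 12.34 = 154.2 mol O2; 354.2 mol is available, so C8H18 is limiting.
n(CO2) = (16/2) × 12.34 = 98.72 mol
V(CO2) = nRT/P = 98.72 × 0.08206 × 773.15 / 1.47 = 4261 L

4260 L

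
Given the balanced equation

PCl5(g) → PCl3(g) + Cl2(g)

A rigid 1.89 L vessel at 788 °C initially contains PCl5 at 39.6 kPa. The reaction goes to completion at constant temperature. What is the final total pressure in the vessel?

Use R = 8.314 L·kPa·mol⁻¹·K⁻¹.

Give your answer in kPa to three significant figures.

79.2 kPa

Since T and V are fixed, P_final/P_initial = n_final/n_initial = 2/1.
P_final = (2/1) × 39.6 = 79.20 kPa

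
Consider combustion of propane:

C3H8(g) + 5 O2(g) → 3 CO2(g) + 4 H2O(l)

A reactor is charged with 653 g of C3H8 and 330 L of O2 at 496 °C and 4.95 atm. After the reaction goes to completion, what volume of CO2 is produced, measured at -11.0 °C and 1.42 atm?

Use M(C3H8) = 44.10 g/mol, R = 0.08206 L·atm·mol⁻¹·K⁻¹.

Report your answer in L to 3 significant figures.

n(C3H8) = 653 / 44.10 = 14.81 mol
n(O2) = PV/RT = (4.95 × 330) / (0.08206 × 769.15) = 25.88 mol
For 14.81 mol C3H8, stoichiometry requires (5/1) × 14.81 = 74.05 mol O2; 25.88 mol is available, so O2 is limiting.
n(CO2) = (3/5) × 25.88 = 15.53 mol
V(CO2) = nRT/P = 15.53 × 0.08206 × 262.15 / 1.42 = 235.3 L

235 L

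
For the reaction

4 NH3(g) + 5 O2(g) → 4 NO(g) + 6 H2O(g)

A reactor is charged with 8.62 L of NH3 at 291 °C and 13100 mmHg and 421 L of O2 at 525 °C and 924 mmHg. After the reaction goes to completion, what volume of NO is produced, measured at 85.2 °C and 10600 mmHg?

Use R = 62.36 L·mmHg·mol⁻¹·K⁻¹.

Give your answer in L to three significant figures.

6.77 L

n(NH3) = PV/RT = (13100 × 8.62) / (62.36 × 564.15) = 3.210 mol
n(O2) = PV/RT = (924 × 421) / (62.36 × 798.15) = 7.816 mol
For 3.210 mol NH3, stoichiometry requires (5/4) × 3.210 = 4.013 mol O2; 7.816 mol is available, so NH3 is limiting.
n(NO) = (4/4) × 3.210 = 3.210 mol
V(NO) = nRT/P = 3.210 × 62.36 × 358.35 / 10600 = 6.767 L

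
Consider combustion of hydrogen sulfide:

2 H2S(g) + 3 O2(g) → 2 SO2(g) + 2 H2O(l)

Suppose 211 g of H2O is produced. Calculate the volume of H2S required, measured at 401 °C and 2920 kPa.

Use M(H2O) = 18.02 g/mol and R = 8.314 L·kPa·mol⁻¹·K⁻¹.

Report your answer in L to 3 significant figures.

n(H2O) = 211.0 / 18.02 = 11.71 mol
n(H2S) = (2/2) × 11.71 = 11.71 mol
V = nRT/P = 11.71 × 8.314 × 674.15 / 2920 = 22.48 L

22.5 L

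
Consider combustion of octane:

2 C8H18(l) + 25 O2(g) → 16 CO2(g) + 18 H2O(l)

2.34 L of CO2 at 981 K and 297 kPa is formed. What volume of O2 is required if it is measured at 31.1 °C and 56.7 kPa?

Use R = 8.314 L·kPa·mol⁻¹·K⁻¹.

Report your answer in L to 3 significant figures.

n(CO2) = PV/RT = (297 × 2.34) / (8.314 × 981) = 0.08521 mol
n(O2) = (25/16) × 0.08521 = 0.1331 mol
V = nRT/P = 0.1331 × 8.314 × 304.25 / 56.7 = 5.938 L

5.94 L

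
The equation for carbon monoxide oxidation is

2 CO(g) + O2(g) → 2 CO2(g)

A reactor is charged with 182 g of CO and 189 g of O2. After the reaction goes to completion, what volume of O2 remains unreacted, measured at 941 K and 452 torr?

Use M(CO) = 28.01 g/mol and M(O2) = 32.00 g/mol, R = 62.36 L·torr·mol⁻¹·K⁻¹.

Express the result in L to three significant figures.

345 L

n(CO) = 182 / 28.01 = 6.498 mol
n(O2) = 189 / 32.00 = 5.906 mol
For 6.498 mol CO, stoichiometry requires (1/2) × 6.498 = 3.249 mol O2; 5.906 mol is available, so CO is limiting.
n(O2) consumed = (1/2) × 6.498 = 3.249 mol; remaining = 5.906 − 3.249 = 2.657 mol
V(O2) = nRT/P = 2.657 × 62.36 × 941 / 452 = 344.9 L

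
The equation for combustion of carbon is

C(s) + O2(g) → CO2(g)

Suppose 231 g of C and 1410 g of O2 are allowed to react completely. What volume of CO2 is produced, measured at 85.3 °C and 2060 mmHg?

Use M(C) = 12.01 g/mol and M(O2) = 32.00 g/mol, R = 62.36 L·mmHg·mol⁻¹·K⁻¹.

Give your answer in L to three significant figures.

209 L

n(C) = 231 / 12.01 = 19.23 mol
n(O2) = 1410 / 32.00 = 44.06 mol
For 19.23 mol C, stoichiometry requires (1/1) × 19.23 = 19.23 mol O2; 44.06 mol is available, so C is limiting.
n(CO2) = (1/1) × 19.23 = 19.23 mol
V(CO2) = nRT/P = 19.23 × 62.36 × 358.45 / 2060 = 208.7 L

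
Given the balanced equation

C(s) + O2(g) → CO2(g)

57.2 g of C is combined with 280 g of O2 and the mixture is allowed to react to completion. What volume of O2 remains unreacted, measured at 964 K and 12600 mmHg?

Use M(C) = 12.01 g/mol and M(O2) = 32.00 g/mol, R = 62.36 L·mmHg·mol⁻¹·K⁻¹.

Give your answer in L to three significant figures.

n(C) = 57.2 / 12.01 = 4.763 mol
n(O2) = 280 / 32.00 = 8.750 mol
For 4.763 mol C, stoichiometry requires (1/1) × 4.763 = 4.763 mol O2; 8.750 mol is available, so C is limiting.
n(O2) consumed = (1/1) × 4.763 = 4.763 mol; remaining = 8.750 − 4.763 = 3.987 mol
V(O2) = nRT/P = 3.987 × 62.36 × 964 / 12600 = 19.02 L

19.0 L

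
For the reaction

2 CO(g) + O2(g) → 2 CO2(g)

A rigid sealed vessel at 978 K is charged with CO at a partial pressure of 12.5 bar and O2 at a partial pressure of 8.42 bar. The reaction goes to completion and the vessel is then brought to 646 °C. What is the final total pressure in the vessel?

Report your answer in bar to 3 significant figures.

13.8 bar

Because the vessel is rigid and T is held at 978 K, work the stoichiometry in partial pressures (P_i = n_iRT/V).
P(O2) required for 12.5 bar of CO = (1/2) × 12.5 = 6.250 bar; available 8.42 bar, so CO is limiting.
P(O2) remaining = 8.42 − (1/2) × 12.5 = 2.170 bar
P(gaseous products) = (2)/2 × 12.5 = 12.50 bar
P_total at 978 K = 2.170 + 12.50 = 14.67 bar
Scaling to 646 °C: P = 14.67 × 919.15/978 = 13.79 bar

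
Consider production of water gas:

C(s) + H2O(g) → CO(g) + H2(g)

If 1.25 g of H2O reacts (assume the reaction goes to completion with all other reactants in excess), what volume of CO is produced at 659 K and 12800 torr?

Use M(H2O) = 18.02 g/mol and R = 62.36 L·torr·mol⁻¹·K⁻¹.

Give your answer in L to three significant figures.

0.223 L

n(H2O) = 1.250 / 18.02 = 0.06937 mol
n(CO) = (1/1) × 0.06937 = 0.06937 mol
V = nRT/P = 0.06937 × 62.36 × 659 / 12800 = 0.2227 L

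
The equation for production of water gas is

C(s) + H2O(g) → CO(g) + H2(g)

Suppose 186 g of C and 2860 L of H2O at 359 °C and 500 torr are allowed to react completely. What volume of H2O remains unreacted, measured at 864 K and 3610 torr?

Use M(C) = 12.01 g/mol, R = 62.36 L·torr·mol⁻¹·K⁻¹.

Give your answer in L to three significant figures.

310 L

n(C) = 186 / 12.01 = 15.49 mol
n(H2O) = PV/RT = (500 × 2860) / (62.36 × 632.15) = 36.28 mol
For 15.49 mol C, stoichiometry requires (1/1) × 15.49 = 15.49 mol H2O; 36.28 mol is available, so C is limiting.
n(H2O) consumed = (1/1) × 15.49 = 15.49 mol; remaining = 36.28 − 15.49 = 20.79 mol
V(H2O) = nRT/P = 20.79 × 62.36 × 864 / 3610 = 310.3 L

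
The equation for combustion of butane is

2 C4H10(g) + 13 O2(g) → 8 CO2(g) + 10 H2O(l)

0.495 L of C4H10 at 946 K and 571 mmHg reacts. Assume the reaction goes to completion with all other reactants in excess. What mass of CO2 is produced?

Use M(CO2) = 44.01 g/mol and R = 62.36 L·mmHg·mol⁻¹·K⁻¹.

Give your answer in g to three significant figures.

0.843 g

n(C4H10) = PV/RT = (571 × 0.495) / (62.36 × 946) = 0.004791 mol
n(CO2) = (8/2) × 0.004791 = 0.01916 mol
m(CO2) = 0.01916 × 44.01 = 0.8432 g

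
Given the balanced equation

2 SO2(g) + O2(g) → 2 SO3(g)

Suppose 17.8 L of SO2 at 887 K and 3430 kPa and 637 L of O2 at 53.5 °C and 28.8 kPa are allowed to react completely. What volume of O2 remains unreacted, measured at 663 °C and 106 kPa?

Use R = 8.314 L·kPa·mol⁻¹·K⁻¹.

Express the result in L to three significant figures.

n(SO2) = PV/RT = (3430 × 17.8) / (8.314 × 887) = 8.279 mol
n(O2) = PV/RT = (28.8 × 637) / (8.314 × 326.65) = 6.755 mol
For 8.279 mol SO2, stoichiometry requires (1/2) × 8.279 = 4.139 mol O2; 6.755 mol is available, so SO2 is limiting.
n(O2) consumed = (1/2) × 8.279 = 4.139 mol; remaining = 6.755 − 4.139 = 2.616 mol
V(O2) = nRT/P = 2.616 × 8.314 × 936.15 / 106 = 192.1 L

192 L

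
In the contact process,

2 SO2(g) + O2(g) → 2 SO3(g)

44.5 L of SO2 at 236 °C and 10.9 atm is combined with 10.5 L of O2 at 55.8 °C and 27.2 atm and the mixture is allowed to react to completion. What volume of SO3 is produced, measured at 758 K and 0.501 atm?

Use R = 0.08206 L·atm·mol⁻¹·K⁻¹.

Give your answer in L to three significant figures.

1440 L

n(SO2) = PV/RT = (10.9 × 44.5) / (0.08206 × 509.15) = 11.61 mol
n(O2) = PV/RT = (27.2 × 10.5) / (0.08206 × 328.95) = 10.58 mol
For 11.61 mol SO2, stoichiometry requires (1/2) × 11.61 = 5.805 mol O2; 10.58 mol is available, so SO2 is limiting.
n(SO3) = (2/2) × 11.61 = 11.61 mol
V(SO3) = nRT/P = 11.61 × 0.08206 × 758 / 0.501 = 1441 L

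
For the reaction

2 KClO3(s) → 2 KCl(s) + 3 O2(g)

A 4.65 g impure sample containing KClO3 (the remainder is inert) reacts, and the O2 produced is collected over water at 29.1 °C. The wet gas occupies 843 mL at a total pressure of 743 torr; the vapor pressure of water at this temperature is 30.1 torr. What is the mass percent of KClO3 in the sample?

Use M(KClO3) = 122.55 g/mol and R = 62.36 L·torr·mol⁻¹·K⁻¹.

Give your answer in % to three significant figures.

56.0 %

P(O2) = 743 − 30.1 = 712.9 torr
n(O2) = PV/RT = (712.9 × 0.8430) / (62.36 × 302.25) = 0.03188 mol
n(KClO3) = (2/3) × 0.03188 = 0.02125 mol
m(KClO3) = 0.02125 × 122.55 = 2.604 g
%KClO3 = 2.604 / 4.65 × 100 = 56.00%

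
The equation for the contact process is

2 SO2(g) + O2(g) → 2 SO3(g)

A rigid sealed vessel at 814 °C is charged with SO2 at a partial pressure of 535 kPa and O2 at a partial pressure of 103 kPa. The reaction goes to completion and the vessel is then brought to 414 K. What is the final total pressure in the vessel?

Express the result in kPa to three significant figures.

204 kPa

At constant V, partial pressures at 814 °C are proportional to moles, so apply stoichiometry directly to pressures.
P(O2) required for 535 kPa of SO2 = (1/2) × 535 = 267.5 kPa; available 103 kPa, so O2 is limiting.
P(SO2) remaining = 535 − (2/1) × 103 = 329.0 kPa
P(gaseous products) = (2)/1 × 103 = 206.0 kPa
P_total at 814 °C = 329.0 + 206.0 = 535.0 kPa
Scaling to 414 K: P = 535.0 × 414/1087.15 = 203.7 kPa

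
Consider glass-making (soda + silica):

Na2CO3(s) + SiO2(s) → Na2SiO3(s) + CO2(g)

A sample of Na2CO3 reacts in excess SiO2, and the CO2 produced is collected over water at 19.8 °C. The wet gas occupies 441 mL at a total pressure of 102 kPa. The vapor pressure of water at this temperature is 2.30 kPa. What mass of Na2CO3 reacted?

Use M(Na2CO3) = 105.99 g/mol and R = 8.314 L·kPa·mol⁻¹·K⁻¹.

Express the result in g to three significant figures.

P(CO2) = 102 − 2.30 = 99.70 kPa
n(CO2) = PV/RT = (99.70 × 0.4410) / (8.314 × 292.95) = 0.01805 mol
n(Na2CO3) = (1/1) × 0.01805 = 0.01805 mol
m(Na2CO3) = 0.01805 × 105.99 = 1.913 g

1.91 g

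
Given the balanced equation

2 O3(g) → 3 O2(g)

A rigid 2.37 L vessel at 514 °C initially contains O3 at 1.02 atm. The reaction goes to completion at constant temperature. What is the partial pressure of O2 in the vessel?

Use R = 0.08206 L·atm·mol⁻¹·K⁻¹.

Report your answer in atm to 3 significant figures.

n(O3)₀ = PV/RT = (1.02 × 2.37) / (0.08206 × 787.15) = 0.03742 mol
n(O2) = (3/2) × 0.03742 = 0.05613 mol
P(O2) = nRT/V = 0.05613 × 0.08206 × 787.15 / 2.37 = 1.530 atm

1.53 atm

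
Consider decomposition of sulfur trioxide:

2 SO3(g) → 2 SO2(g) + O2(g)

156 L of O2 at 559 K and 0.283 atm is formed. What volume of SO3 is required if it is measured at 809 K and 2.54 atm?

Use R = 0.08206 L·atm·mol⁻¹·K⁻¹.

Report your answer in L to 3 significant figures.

n(O2) = PV/RT = (0.283 × 156) / (0.08206 × 559) = 0.9624 mol
n(SO3) = (2/1) × 0.9624 = 1.925 mol
V = nRT/P = 1.925 × 0.08206 × 809 / 2.54 = 50.31 L

50.3 L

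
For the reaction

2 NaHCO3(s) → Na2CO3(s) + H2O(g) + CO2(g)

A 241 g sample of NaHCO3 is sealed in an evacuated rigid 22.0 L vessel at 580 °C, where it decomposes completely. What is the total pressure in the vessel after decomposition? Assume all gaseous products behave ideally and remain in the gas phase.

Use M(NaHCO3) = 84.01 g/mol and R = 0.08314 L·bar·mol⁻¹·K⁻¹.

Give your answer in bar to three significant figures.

9.25 bar

n(NaHCO3) = 241 / 84.01 = 2.869 mol
n(gas produced) = (2/2) × 2.869 = 2.869 mol
P = nRT/V = 2.869 × 0.08314 × 853.15 / 22.0 = 9.250 bar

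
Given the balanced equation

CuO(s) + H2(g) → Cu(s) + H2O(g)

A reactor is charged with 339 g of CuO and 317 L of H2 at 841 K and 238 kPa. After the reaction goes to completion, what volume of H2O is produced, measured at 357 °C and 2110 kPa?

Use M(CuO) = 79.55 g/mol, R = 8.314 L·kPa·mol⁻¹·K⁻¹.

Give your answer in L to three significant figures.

10.6 L

n(CuO) = 339 / 79.55 = 4.261 mol
n(H2) = PV/RT = (238 × 317) / (8.314 × 841) = 10.79 mol
For 4.261 mol CuO, stoichiometry requires (1/1) × 4.261 = 4.261 mol H2; 10.79 mol is available, so CuO is limiting.
n(H2O) = (1/1) × 4.261 = 4.261 mol
V(H2O) = nRT/P = 4.261 × 8.314 × 630.15 / 2110 = 10.58 L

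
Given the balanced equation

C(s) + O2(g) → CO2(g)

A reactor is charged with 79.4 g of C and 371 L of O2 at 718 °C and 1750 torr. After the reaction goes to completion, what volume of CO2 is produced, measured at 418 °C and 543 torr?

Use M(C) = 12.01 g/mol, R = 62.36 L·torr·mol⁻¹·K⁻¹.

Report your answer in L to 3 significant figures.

n(C) = 79.4 / 12.01 = 6.611 mol
n(O2) = PV/RT = (1750 × 371) / (62.36 × 991.15) = 10.50 mol
For 6.611 mol C, stoichiometry requires (1/1) × 6.611 = 6.611 mol O2; 10.50 mol is available, so C is limiting.
n(CO2) = (1/1) × 6.611 = 6.611 mol
V(CO2) = nRT/P = 6.611 × 62.36 × 691.15 / 543 = 524.7 L

525 L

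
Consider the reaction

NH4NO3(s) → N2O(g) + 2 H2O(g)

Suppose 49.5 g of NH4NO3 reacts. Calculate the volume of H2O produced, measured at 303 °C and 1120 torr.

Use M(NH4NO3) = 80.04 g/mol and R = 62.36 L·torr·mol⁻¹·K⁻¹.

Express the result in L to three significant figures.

39.7 L

n(NH4NO3) = 49.50 / 80.04 = 0.6184 mol
n(H2O) = (2/1) × 0.6184 = 1.237 mol
V = nRT/P = 1.237 × 62.36 × 576.15 / 1120 = 39.68 L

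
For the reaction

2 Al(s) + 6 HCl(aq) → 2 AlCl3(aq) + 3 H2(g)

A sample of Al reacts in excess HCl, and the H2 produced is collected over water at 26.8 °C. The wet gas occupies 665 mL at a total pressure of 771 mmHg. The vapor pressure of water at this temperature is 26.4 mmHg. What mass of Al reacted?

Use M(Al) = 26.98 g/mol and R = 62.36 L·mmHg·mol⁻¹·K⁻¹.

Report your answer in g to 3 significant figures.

P(H2) = 771 − 26.4 = 744.6 mmHg
n(H2) = PV/RT = (744.6 × 0.6650) / (62.36 × 299.95) = 0.02647 mol
n(Al) = (2/3) × 0.02647 = 0.01765 mol
m(Al) = 0.01765 × 26.98 = 0.4762 g

0.476 g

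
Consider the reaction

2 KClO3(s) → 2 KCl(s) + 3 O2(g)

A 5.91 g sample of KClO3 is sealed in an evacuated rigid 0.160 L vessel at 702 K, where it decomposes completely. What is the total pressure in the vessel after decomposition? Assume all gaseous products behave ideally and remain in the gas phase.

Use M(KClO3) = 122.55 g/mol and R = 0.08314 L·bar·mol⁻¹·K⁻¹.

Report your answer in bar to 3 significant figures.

26.4 bar

n(KClO3) = 5.91 / 122.55 = 0.04823 mol
n(gas produced) = (3/2) × 0.04823 = 0.07235 mol
P = nRT/V = 0.07235 × 0.08314 × 702 / 0.160 = 26.39 bar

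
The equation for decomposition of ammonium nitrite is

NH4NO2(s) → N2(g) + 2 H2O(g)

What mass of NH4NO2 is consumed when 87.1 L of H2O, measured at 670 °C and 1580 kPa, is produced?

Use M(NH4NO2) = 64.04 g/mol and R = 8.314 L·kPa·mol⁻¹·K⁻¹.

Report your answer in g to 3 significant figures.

562 g

n(H2O) = PV/RT = (1580 × 87.1) / (8.314 × 943.15) = 17.55 mol
n(NH4NO2) = (1/2) × 17.55 = 8.775 mol
m(NH4NO2) = 8.775 × 64.04 = 562.0 g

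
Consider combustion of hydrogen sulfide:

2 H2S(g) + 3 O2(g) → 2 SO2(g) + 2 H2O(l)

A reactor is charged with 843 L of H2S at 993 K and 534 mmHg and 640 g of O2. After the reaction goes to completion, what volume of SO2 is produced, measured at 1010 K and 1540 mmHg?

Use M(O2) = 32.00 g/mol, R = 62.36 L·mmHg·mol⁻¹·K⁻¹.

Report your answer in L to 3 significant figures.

297 L

n(H2S) = PV/RT = (534 × 843) / (62.36 × 993) = 7.270 mol
n(O2) = 640 / 32.00 = 20.00 mol
For 7.270 mol H2S, stoichiometry requires (3/2) × 7.270 = 10.90 mol O2; 20.00 mol is available, so H2S is limiting.
n(SO2) = (2/2) × 7.270 = 7.270 mol
V(SO2) = nRT/P = 7.270 × 62.36 × 1010 / 1540 = 297.3 L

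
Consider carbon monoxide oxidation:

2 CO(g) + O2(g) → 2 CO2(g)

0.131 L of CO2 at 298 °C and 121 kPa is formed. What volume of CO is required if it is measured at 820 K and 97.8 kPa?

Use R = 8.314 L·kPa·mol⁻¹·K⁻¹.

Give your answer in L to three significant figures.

0.233 L

n(CO2) = PV/RT = (121 × 0.131) / (8.314 × 571.15) = 0.003338 mol
n(CO) = (2/2) × 0.003338 = 0.003338 mol
V = nRT/P = 0.003338 × 8.314 × 820 / 97.8 = 0.2327 L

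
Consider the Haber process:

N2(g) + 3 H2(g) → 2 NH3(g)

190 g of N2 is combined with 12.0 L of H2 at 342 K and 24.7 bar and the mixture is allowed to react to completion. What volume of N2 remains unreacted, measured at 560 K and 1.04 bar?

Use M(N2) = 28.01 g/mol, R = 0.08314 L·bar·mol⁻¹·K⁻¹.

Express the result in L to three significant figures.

148 L

n(N2) = 190 / 28.01 = 6.783 mol
n(H2) = PV/RT = (24.7 × 12.0) / (0.08314 × 342) = 10.42 mol
For 6.783 mol N2, stoichiometry requires (3/1) × 6.783 = 20.35 mol H2; 10.42 mol is available, so H2 is limiting.
n(N2) consumed = (1/3) × 10.42 = 3.473 mol; remaining = 6.783 − 3.473 = 3.310 mol
V(N2) = nRT/P = 3.310 × 0.08314 × 560 / 1.04 = 148.2 L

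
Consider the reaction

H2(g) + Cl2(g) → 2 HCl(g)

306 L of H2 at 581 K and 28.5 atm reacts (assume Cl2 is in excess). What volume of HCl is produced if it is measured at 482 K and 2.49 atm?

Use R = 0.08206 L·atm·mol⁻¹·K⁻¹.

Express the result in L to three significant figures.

5810 L

n(H2) = PV/RT = (28.5 × 306) / (0.08206 × 581) = 182.9 mol
n(HCl) = (2/1) × 182.9 = 365.8 mol
V = nRT/P = 365.8 × 0.08206 × 482 / 2.49 = 5811 L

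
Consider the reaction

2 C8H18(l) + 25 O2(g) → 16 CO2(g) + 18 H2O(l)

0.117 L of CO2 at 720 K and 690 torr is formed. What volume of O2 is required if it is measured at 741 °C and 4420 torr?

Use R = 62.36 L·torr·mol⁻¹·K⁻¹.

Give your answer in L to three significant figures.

0.0402 L

n(CO2) = PV/RT = (690 × 0.117) / (62.36 × 720) = 0.001798 mol
n(O2) = (25/16) × 0.001798 = 0.002809 mol
V = nRT/P = 0.002809 × 62.36 × 1014.15 / 4420 = 0.04019 L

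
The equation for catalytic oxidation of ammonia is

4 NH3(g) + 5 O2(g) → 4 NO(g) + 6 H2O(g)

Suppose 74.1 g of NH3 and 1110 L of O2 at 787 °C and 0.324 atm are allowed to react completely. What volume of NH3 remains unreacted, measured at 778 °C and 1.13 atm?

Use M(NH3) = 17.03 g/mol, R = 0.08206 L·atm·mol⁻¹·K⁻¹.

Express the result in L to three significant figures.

79.7 L

n(NH3) = 74.1 / 17.03 = 4.351 mol
n(O2) = PV/RT = (0.324 × 1110) / (0.08206 × 1060.15) = 4.134 mol
For 4.351 mol NH3, stoichiometry requires (5/4) × 4.351 = 5.439 mol O2; 4.134 mol is available, so O2 is limiting.
n(NH3) consumed = (4/5) × 4.134 = 3.307 mol; remaining = 4.351 − 3.307 = 1.044 mol
V(NH3) = nRT/P = 1.044 × 0.08206 × 1051.15 / 1.13 = 79.69 L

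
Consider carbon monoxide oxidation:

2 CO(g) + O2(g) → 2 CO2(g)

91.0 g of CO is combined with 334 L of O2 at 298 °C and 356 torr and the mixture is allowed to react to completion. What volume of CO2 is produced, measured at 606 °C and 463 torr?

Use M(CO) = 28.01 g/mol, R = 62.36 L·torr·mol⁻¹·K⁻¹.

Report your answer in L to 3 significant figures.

n(CO) = 91.0 / 28.01 = 3.249 mol
n(O2) = PV/RT = (356 × 334) / (62.36 × 571.15) = 3.338 mol
For 3.249 mol CO, stoichiometry requires (1/2) × 3.249 = 1.625 mol O2; 3.338 mol is available, so CO is limiting.
n(CO2) = (2/2) × 3.249 = 3.249 mol
V(CO2) = nRT/P = 3.249 × 62.36 × 879.15 / 463 = 384.7 L

385 L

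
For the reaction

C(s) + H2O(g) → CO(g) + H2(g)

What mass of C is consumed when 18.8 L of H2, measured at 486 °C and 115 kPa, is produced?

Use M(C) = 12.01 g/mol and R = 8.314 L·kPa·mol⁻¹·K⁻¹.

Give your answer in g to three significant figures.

4.11 g

n(H2) = PV/RT = (115 × 18.8) / (8.314 × 759.15) = 0.3425 mol
n(C) = (1/1) × 0.3425 = 0.3425 mol
m(C) = 0.3425 × 12.01 = 4.113 g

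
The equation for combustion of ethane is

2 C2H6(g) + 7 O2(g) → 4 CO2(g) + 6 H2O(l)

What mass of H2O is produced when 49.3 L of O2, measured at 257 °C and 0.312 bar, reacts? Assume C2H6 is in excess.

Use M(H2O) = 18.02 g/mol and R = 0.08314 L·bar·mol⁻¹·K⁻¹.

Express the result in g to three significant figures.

5.39 g

n(O2) = PV/RT = (0.312 × 49.3) / (0.08314 × 530.15) = 0.3490 mol
n(H2O) = (6/7) × 0.3490 = 0.2991 mol
m(H2O) = 0.2991 × 18.02 = 5.390 g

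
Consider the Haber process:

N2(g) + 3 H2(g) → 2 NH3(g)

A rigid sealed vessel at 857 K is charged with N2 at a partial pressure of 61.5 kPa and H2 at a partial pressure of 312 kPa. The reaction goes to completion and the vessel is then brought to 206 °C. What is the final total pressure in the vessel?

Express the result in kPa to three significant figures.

140 kPa

Because the vessel is rigid and T is held at 857 K, work the stoichiometry in partial pressures (P_i = n_iRT/V).
P(H2) required for 61.5 kPa of N2 = (3/1) × 61.5 = 184.5 kPa; available 312 kPa, so N2 is limiting.
P(H2) remaining = 312 − (3/1) × 61.5 = 127.5 kPa
P(gaseous products) = (2)/1 × 61.5 = 123.0 kPa
P_total at 857 K = 127.5 + 123.0 = 250.5 kPa
Scaling to 206 °C: P = 250.5 × 479.15/857 = 140.1 kPa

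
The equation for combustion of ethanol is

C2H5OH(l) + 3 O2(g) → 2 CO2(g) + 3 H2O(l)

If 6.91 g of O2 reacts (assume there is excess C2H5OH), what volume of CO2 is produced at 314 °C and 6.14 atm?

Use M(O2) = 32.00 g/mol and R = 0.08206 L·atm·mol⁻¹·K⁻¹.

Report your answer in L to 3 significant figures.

n(O2) = 6.910 / 32.00 = 0.2159 mol
n(CO2) = (2/3) × 0.2159 = 0.1439 mol
V = nRT/P = 0.1439 × 0.08206 × 587.15 / 6.14 = 1.129 L

1.13 L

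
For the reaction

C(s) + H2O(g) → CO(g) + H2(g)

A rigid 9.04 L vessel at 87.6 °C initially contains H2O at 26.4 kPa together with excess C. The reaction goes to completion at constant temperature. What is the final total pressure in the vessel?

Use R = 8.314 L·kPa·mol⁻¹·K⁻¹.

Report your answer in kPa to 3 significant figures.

Since T and V are fixed, P_final/P_initial = n_final/n_initial = 2/1.
P_final = (2/1) × 26.4 = 52.80 kPa

52.8 kPa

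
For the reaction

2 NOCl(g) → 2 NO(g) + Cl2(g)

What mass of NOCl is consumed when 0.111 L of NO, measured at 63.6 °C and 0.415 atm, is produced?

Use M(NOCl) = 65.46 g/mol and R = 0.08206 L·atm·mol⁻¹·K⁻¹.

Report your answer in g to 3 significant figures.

n(NO) = PV/RT = (0.415 × 0.111) / (0.08206 × 336.75) = 0.001667 mol
n(NOCl) = (2/2) × 0.001667 = 0.001667 mol
m(NOCl) = 0.001667 × 65.46 = 0.1091 g

0.109 g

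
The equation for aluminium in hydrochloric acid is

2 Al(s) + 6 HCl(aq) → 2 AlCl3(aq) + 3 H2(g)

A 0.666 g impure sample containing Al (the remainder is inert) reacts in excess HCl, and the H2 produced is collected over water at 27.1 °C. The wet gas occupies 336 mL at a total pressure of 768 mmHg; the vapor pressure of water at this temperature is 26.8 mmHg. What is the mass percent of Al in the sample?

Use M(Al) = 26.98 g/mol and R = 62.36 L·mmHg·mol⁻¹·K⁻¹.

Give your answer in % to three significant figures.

P(H2) = 768 − 26.8 = 741.2 mmHg
n(H2) = PV/RT = (741.2 × 0.3360) / (62.36 × 300.25) = 0.01330 mol
n(Al) = (2/3) × 0.01330 = 0.008867 mol
m(Al) = 0.008867 × 26.98 = 0.2392 g
%Al = 0.2392 / 0.666 × 100 = 35.92%

35.9 %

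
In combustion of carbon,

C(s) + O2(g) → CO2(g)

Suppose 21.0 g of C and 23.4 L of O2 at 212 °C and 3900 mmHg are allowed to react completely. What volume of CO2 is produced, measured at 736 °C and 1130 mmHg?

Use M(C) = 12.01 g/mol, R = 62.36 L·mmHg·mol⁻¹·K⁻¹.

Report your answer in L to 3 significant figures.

n(C) = 21.0 / 12.01 = 1.749 mol
n(O2) = PV/RT = (3900 × 23.4) / (62.36 × 485.15) = 3.016 mol
For 1.749 mol C, stoichiometry requires (1/1) × 1.749 = 1.749 mol O2; 3.016 mol is available, so C is limiting.
n(CO2) = (1/1) × 1.749 = 1.749 mol
V(CO2) = nRT/P = 1.749 × 62.36 × 1009.15 / 1130 = 97.40 L

97.4 L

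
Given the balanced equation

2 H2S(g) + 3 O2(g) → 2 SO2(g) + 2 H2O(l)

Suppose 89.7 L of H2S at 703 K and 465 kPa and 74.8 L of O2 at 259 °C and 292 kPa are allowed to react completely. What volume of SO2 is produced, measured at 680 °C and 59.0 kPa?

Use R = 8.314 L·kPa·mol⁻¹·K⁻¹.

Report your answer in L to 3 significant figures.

n(H2S) = PV/RT = (465 × 89.7) / (8.314 × 703) = 7.136 mol
n(O2) = PV/RT = (292 × 74.8) / (8.314 × 532.15) = 4.937 mol
For 7.136 mol H2S, stoichiometry requires (3/2) × 7.136 = 10.70 mol O2; 4.937 mol is available, so O2 is limiting.
n(SO2) = (2/3) × 4.937 = 3.291 mol
V(SO2) = nRT/P = 3.291 × 8.314 × 953.15 / 59.0 = 442.0 L

442 L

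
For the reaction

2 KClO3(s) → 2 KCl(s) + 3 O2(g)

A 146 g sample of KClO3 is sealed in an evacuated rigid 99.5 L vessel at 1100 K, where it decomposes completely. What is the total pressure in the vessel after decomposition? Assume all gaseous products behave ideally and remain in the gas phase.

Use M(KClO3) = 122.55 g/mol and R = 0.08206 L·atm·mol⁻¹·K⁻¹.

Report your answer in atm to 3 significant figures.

n(KClO3) = 146 / 122.55 = 1.191 mol
n(gas produced) = (3/2) × 1.191 = 1.787 mol
P = nRT/V = 1.787 × 0.08206 × 1100 / 99.5 = 1.621 atm

1.62 atm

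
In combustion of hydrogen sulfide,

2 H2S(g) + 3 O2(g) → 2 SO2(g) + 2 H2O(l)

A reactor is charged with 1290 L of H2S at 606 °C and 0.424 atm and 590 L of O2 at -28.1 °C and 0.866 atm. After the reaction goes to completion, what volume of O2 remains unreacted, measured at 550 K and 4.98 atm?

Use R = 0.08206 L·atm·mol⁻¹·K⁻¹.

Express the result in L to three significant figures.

n(H2S) = PV/RT = (0.424 × 1290) / (0.08206 × 879.15) = 7.582 mol
n(O2) = PV/RT = (0.866 × 590) / (0.08206 × 245.05) = 25.41 mol
For 7.582 mol H2S, stoichiometry requires (3/2) × 7.582 = 11.37 mol O2; 25.41 mol is available, so H2S is limiting.
n(O2) consumed = (3/2) × 7.582 = 11.37 mol; remaining = 25.41 − 11.37 = 14.04 mol
V(O2) = nRT/P = 14.04 × 0.08206 × 550 / 4.98 = 127.2 L

127 L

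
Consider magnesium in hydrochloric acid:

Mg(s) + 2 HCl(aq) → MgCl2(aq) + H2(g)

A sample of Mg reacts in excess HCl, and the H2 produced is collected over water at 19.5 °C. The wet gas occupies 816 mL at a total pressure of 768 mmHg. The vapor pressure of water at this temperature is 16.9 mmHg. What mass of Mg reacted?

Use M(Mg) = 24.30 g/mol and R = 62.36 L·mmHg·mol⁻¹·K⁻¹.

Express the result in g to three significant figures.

P(H2) = 768 − 16.9 = 751.1 mmHg
n(H2) = PV/RT = (751.1 × 0.8160) / (62.36 × 292.65) = 0.03358 mol
n(Mg) = (1/1) × 0.03358 = 0.03358 mol
m(Mg) = 0.03358 × 24.30 = 0.8160 g

0.816 g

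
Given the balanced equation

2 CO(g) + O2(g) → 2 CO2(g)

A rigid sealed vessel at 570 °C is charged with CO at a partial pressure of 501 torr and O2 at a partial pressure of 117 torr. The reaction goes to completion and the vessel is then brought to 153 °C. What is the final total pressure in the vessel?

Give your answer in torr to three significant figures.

253 torr

Because the vessel is rigid and T is held at 570 °C, work the stoichiometry in partial pressures (P_i = n_iRT/V).
P(O2) required for 501 torr of CO = (1/2) × 501 = 250.5 torr; available 117 torr, so O2 is limiting.
P(CO) remaining = 501 − (2/1) × 117 = 267.0 torr
P(gaseous products) = (2)/1 × 117 = 234.0 torr
P_total at 570 °C = 267.0 + 234.0 = 501.0 torr
Scaling to 153 °C: P = 501.0 × 426.15/843.15 = 253.2 torr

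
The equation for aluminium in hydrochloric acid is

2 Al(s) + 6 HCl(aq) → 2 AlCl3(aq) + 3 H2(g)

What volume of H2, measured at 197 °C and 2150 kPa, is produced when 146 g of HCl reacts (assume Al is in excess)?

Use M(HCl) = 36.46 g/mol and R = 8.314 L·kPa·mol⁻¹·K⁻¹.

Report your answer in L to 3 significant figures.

3.64 L

n(HCl) = 146.0 / 36.46 = 4.004 mol
n(H2) = (3/6) × 4.004 = 2.002 mol
V = nRT/P = 2.002 × 8.314 × 470.15 / 2150 = 3.640 L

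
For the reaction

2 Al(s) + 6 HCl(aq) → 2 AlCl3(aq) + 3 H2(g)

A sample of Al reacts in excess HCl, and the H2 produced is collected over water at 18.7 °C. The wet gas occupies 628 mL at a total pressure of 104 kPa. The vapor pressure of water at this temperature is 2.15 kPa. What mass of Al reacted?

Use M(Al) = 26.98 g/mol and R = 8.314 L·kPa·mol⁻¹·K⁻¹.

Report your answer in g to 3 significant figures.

P(H2) = 104 − 2.15 = 101.8 kPa
n(H2) = PV/RT = (101.8 × 0.6280) / (8.314 × 291.85) = 0.02635 mol
n(Al) = (2/3) × 0.02635 = 0.01757 mol
m(Al) = 0.01757 × 26.98 = 0.4740 g

0.474 g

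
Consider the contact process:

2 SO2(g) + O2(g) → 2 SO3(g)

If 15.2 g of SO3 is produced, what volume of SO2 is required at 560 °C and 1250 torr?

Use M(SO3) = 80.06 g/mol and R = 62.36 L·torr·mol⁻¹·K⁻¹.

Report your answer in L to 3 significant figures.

n(SO3) = 15.20 / 80.06 = 0.1899 mol
n(SO2) = (2/2) × 0.1899 = 0.1899 mol
V = nRT/P = 0.1899 × 62.36 × 833.15 / 1250 = 7.893 L

7.89 L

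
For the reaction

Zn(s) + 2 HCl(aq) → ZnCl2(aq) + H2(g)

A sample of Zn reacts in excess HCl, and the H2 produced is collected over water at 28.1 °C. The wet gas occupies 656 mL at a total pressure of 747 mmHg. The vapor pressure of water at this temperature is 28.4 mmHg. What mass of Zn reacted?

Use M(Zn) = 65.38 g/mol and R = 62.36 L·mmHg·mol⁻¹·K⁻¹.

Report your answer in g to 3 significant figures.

P(H2) = 747 − 28.4 = 718.6 mmHg
n(H2) = PV/RT = (718.6 × 0.6560) / (62.36 × 301.25) = 0.02509 mol
n(Zn) = (1/1) × 0.02509 = 0.02509 mol
m(Zn) = 0.02509 × 65.38 = 1.640 g

1.64 g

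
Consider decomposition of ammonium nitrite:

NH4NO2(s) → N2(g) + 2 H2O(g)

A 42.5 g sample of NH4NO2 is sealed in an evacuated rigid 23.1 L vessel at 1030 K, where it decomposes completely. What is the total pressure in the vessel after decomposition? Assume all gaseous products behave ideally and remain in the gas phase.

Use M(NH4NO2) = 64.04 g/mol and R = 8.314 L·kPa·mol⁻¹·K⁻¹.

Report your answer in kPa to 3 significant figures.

738 kPa

n(NH4NO2) = 42.5 / 64.04 = 0.6636 mol
n(gas produced) = (3/1) × 0.6636 = 1.991 mol
P = nRT/V = 1.991 × 8.314 × 1030 / 23.1 = 738.1 kPa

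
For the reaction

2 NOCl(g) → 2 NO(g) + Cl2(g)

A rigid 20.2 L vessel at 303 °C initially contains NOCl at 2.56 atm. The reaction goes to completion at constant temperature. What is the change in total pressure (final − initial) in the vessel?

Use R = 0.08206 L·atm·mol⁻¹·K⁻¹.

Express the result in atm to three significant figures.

Rigid vessel, constant T ⇒ P scales with total gas moles (2 → 3).
P_final = (3/2) × 2.56 = 3.840 atm; ΔP = 3.840 − 2.56 = 1.280 atm

1.28 atm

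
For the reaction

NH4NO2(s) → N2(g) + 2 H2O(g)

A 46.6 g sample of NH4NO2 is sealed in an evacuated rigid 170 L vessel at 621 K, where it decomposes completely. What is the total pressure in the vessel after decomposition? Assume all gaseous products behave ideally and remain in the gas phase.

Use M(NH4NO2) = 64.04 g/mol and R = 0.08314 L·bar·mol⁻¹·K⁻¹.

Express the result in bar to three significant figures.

n(NH4NO2) = 46.6 / 64.04 = 0.7277 mol
n(gas produced) = (3/1) × 0.7277 = 2.183 mol
P = nRT/V = 2.183 × 0.08314 × 621 / 170 = 0.6630 bar

0.663 bar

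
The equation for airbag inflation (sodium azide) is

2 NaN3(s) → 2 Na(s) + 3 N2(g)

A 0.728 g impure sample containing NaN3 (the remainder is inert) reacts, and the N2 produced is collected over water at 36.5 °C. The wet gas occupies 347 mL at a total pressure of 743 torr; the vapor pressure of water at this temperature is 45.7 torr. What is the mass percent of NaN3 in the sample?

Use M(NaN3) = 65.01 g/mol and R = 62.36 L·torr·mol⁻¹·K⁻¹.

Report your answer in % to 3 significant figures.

P(N2) = 743 − 45.7 = 697.3 torr
n(N2) = PV/RT = (697.3 × 0.3470) / (62.36 × 309.65) = 0.01253 mol
n(NaN3) = (2/3) × 0.01253 = 0.008353 mol
m(NaN3) = 0.008353 × 65.01 = 0.5430 g
%NaN3 = 0.5430 / 0.728 × 100 = 74.59%

74.6 %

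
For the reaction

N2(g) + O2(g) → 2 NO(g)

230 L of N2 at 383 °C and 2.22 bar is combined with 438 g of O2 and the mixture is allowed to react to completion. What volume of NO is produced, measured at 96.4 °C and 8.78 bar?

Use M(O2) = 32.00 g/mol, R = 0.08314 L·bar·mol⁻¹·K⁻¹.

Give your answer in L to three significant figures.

65.5 L

n(N2) = PV/RT = (2.22 × 230) / (0.08314 × 656.15) = 9.360 mol
n(O2) = 438 / 32.00 = 13.69 mol
For 9.360 mol N2, stoichiometry requires (1/1) × 9.360 = 9.360 mol O2; 13.69 mol is available, so N2 is limiting.
n(NO) = (2/1) × 9.360 = 18.72 mol
V(NO) = nRT/P = 18.72 × 0.08314 × 369.55 / 8.78 = 65.51 L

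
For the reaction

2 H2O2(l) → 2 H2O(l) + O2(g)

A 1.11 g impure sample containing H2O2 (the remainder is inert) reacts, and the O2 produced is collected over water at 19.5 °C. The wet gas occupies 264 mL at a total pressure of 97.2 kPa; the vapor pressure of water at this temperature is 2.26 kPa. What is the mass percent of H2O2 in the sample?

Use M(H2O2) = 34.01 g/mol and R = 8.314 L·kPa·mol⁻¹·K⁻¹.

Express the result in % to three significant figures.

P(O2) = 97.2 − 2.26 = 94.94 kPa
n(O2) = PV/RT = (94.94 × 0.2640) / (8.314 × 292.65) = 0.01030 mol
n(H2O2) = (2/1) × 0.01030 = 0.02060 mol
m(H2O2) = 0.02060 × 34.01 = 0.7006 g
%H2O2 = 0.7006 / 1.11 × 100 = 63.12%

63.1 %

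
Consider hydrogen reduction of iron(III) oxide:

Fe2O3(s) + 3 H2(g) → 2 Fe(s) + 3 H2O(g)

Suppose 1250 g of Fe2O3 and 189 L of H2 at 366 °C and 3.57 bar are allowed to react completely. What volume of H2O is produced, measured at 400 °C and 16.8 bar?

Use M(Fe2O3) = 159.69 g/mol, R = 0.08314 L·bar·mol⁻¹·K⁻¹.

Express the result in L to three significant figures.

n(Fe2O3) = 1250 / 159.69 = 7.828 mol
n(H2) = PV/RT = (3.57 × 189) / (0.08314 × 639.15) = 12.70 mol
For 7.828 mol Fe2O3, stoichiometry requires (3/1) × 7.828 = 23.48 mol H2; 12.70 mol is available, so H2 is limiting.
n(H2O) = (3/3) × 12.70 = 12.70 mol
V(H2O) = nRT/P = 12.70 × 0.08314 × 673.15 / 16.8 = 42.31 L

42.3 L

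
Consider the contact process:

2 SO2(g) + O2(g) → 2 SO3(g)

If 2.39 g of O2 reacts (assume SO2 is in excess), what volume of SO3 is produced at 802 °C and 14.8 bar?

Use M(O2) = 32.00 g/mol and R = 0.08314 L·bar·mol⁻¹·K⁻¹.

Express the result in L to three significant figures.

n(O2) = 2.390 / 32.00 = 0.07469 mol
n(SO3) = (2/1) × 0.07469 = 0.1494 mol
V = nRT/P = 0.1494 × 0.08314 × 1075.15 / 14.8 = 0.9023 L

0.902 L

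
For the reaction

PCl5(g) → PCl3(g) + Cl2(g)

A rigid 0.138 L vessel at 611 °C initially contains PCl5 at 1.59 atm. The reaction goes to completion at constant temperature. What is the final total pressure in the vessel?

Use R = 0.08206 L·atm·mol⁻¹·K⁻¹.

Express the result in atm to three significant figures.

3.18 atm

Since T and V are fixed, P_final/P_initial = n_final/n_initial = 2/1.
P_final = (2/1) × 1.59 = 3.180 atm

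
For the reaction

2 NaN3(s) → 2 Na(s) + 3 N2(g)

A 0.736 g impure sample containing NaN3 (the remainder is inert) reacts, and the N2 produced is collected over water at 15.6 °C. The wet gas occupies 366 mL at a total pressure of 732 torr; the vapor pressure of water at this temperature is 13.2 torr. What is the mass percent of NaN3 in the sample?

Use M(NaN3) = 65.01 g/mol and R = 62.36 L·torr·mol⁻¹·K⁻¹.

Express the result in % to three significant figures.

86.0 %

P(N2) = 732 − 13.2 = 718.8 torr
n(N2) = PV/RT = (718.8 × 0.3660) / (62.36 × 288.75) = 0.01461 mol
n(NaN3) = (2/3) × 0.01461 = 0.009740 mol
m(NaN3) = 0.009740 × 65.01 = 0.6332 g
%NaN3 = 0.6332 / 0.736 × 100 = 86.03%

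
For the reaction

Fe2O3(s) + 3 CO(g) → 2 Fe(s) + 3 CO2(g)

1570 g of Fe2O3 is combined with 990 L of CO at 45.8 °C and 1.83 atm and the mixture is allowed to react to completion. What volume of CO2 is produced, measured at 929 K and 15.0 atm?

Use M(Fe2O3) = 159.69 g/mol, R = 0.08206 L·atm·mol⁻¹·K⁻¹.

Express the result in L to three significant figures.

150 L

n(Fe2O3) = 1570 / 159.69 = 9.832 mol
n(CO) = PV/RT = (1.83 × 990) / (0.08206 × 318.95) = 69.22 mol
For 9.832 mol Fe2O3, stoichiometry requires (3/1) × 9.832 = 29.50 mol CO; 69.22 mol is available, so Fe2O3 is limiting.
n(CO2) = (3/1) × 9.832 = 29.50 mol
V(CO2) = nRT/P = 29.50 × 0.08206 × 929 / 15.0 = 149.9 L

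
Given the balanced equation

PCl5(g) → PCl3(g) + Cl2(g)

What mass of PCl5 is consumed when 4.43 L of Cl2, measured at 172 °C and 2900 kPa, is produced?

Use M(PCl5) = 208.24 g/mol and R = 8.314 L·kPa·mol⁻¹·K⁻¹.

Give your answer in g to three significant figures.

723 g

n(Cl2) = PV/RT = (2900 × 4.43) / (8.314 × 445.15) = 3.471 mol
n(PCl5) = (1/1) × 3.471 = 3.471 mol
m(PCl5) = 3.471 × 208.24 = 722.8 g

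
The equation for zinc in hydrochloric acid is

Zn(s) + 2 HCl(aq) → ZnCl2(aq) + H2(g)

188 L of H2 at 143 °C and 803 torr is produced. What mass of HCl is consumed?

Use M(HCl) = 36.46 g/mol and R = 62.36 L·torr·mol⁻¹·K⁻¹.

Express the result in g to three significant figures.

n(H2) = PV/RT = (803 × 188) / (62.36 × 416.15) = 5.817 mol
n(HCl) = (2/1) × 5.817 = 11.63 mol
m(HCl) = 11.63 × 36.46 = 424.0 g

424 g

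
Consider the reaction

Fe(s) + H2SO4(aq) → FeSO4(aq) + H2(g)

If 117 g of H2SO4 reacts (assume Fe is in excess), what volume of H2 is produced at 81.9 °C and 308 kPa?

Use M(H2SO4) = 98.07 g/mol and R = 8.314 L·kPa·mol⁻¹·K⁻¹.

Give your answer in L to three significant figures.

n(H2SO4) = 117.0 / 98.07 = 1.193 mol
n(H2) = (1/1) × 1.193 = 1.193 mol
V = nRT/P = 1.193 × 8.314 × 355.05 / 308 = 11.43 L

11.4 L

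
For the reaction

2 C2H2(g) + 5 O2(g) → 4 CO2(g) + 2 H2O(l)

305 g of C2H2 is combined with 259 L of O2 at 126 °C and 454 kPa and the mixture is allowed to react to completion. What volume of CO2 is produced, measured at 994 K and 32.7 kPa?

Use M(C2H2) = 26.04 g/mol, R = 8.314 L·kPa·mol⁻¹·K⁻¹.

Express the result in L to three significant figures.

n(C2H2) = 305 / 26.04 = 11.71 mol
n(O2) = PV/RT = (454 × 259) / (8.314 × 399.15) = 35.43 mol
For 11.71 mol C2H2, stoichiometry requires (5/2) × 11.71 = 29.28 mol O2; 35.43 mol is available, so C2H2 is limiting.
n(CO2) = (4/2) × 11.71 = 23.42 mol
V(CO2) = nRT/P = 23.42 × 8.314 × 994 / 32.7 = 5919 L

5920 L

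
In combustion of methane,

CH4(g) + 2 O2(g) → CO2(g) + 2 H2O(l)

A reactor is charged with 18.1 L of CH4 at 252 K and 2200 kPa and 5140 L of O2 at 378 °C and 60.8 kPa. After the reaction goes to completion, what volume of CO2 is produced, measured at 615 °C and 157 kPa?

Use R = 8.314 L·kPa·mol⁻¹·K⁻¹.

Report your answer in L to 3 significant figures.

894 L

n(CH4) = PV/RT = (2200 × 18.1) / (8.314 × 252) = 19.01 mol
n(O2) = PV/RT = (60.8 × 5140) / (8.314 × 651.15) = 57.73 mol
For 19.01 mol CH4, stoichiometry requires (2/1) × 19.01 = 38.02 mol O2; 57.73 mol is available, so CH4 is limiting.
n(CO2) = (1/1) × 19.01 = 19.01 mol
V(CO2) = nRT/P = 19.01 × 8.314 × 888.15 / 157 = 894.1 L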